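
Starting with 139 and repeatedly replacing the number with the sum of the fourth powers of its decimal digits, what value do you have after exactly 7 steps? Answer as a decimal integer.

139 → 1⁴ + 3⁴ + 9⁴ = 1 + 81 + 6561 = 6643
6643 → 6⁴ + 6⁴ + 4⁴ + 3⁴ = 1296 + 1296 + 256 + 81 = 2929
2929 → 2⁴ + 9⁴ + 2⁴ + 9⁴ = 16 + 6561 + 16 + 6561 = 13154
13154 → 1⁴ + 3⁴ + 1⁴ + 5⁴ + 4⁴ = 1 + 81 + 1 + 625 + 256 = 964
964 → 9⁴ + 6⁴ + 4⁴ = 6561 + 1296 + 256 = 8113
8113 → 8⁴ + 1⁴ + 1⁴ + 3⁴ = 4096 + 1 + 1 + 81 = 4179
4179 → 4⁴ + 1⁴ + 7⁴ + 9⁴ = 256 + 1 + 2401 + 6561 = 9219

9219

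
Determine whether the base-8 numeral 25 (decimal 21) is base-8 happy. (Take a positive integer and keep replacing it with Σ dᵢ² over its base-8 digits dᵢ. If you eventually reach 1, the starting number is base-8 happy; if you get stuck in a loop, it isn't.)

21 = (2,5)_8 → 2² + 5² = 29
29 = (3,5)_8 → 3² + 5² = 34
34 = (4,2)_8 → 4² + 2² = 20
20 = (2,4)_8 → 2² + 4² = 20  — 20 already seen; the sequence cycles without reaching 1.

not base-8 happy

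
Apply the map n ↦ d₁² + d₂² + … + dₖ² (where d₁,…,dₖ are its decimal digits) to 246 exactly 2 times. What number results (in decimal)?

246 → 2² + 4² + 6² = 56
56 → 5² + 6² = 61

61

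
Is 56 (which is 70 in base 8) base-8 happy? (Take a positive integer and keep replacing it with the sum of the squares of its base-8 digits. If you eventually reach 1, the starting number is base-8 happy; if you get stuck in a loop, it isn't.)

56 = (7,0)_8 → 49
49 = (6,1)_8 → 37
37 = (4,5)_8 → 41
41 = (5,1)_8 → 26
26 = (3,2)_8 → 13
13 = (1,5)_8 → 26  — 26 already seen; the sequence cycles without reaching 1.

not base-8 happy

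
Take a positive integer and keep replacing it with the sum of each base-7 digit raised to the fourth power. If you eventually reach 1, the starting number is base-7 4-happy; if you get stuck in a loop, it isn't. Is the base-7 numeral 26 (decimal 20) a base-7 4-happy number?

not base-7 4-happy

20 = (2,6)_7 → 2⁴ + 6⁴ = 16 + 1296 = 1312
1312 = (3,5,5,3)_7 → 3⁴ + 5⁴ + 5⁴ + 3⁴ = 81 + 625 + 625 + 81 = 1412
1412 = (4,0,5,5)_7 → 4⁴ + 0⁴ + 5⁴ + 5⁴ = 256 + 0 + 625 + 625 = 1506
1506 = (4,2,5,1)_7 → 4⁴ + 2⁴ + 5⁴ + 1⁴ = 256 + 16 + 625 + 1 = 898
898 = (2,4,2,2)_7 → 2⁴ + 4⁴ + 2⁴ + 2⁴ = 16 + 256 + 16 + 16 = 304
304 = (6,1,3)_7 → 6⁴ + 1⁴ + 3⁴ = 1296 + 1 + 81 = 1378
1378 = (4,0,0,6)_7 → 4⁴ + 0⁴ + 0⁴ + 6⁴ = 256 + 0 + 0 + 1296 = 1552
1552 = (4,3,4,5)_7 → 4⁴ + 3⁴ + 4⁴ + 5⁴ = 256 + 81 + 256 + 625 = 1218
1218 = (3,3,6,0)_7 → 3⁴ + 3⁴ + 6⁴ + 0⁴ = 81 + 81 + 1296 + 0 = 1458
1458 = (4,1,5,2)_7 → 4⁴ + 1⁴ + 5⁴ + 2⁴ = 256 + 1 + 625 + 16 = 898  — 898 already seen; the sequence cycles without reaching 1.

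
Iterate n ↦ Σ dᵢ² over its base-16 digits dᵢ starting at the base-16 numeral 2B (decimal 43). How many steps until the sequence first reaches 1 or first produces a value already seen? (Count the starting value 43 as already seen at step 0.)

43 = (2,11)_16 → 125
125 = (7,13)_16 → 218
218 = (13,10)_16 → 269
269 = (1,0,13)_16 → 170
170 = (10,10)_16 → 200
200 = (12,8)_16 → 208
208 = (13,0)_16 → 169
169 = (10,9)_16 → 181
181 = (11,5)_16 → 146
146 = (9,2)_16 → 85
85 = (5,5)_16 → 50
50 = (3,2)_16 → 13
13 = (13)_16 → 169  — 169 repeats.
That took 13 steps.

13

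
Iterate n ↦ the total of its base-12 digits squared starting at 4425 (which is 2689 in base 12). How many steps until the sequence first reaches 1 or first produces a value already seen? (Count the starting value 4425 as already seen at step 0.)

4425 = (2,6,8,9)_12 → 2² + 6² + 8² + 9² = 185
185 = (1,3,5)_12 → 1² + 3² + 5² = 35
35 = (2,11)_12 → 2² + 11² = 125
125 = (10,5)_12 → 10² + 5² = 125  — 125 repeats.
That took 4 steps.

4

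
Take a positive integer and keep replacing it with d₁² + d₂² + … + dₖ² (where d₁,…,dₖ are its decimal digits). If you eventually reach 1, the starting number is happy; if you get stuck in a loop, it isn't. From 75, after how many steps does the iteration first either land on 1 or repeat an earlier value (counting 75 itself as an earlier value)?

75 → 7² + 5² = 74
74 → 7² + 4² = 65
65 → 6² + 5² = 61
61 → 6² + 1² = 37
37 → 3² + 7² = 58
58 → 5² + 8² = 89
89 → 8² + 9² = 145
145 → 1² + 4² + 5² = 42
42 → 4² + 2² = 20
20 → 2² + 0² = 4
4 → 4² = 16
16 → 1² + 6² = 37  — 37 repeats.
That took 12 steps.

12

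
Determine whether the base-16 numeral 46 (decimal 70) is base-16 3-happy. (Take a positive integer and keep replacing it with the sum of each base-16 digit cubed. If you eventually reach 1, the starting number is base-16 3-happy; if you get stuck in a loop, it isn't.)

base-16 3-happy

70 = (4,6)_16 → 4³ + 6³ = 280
280 = (1,1,8)_16 → 1³ + 1³ + 8³ = 514
514 = (2,0,2)_16 → 2³ + 0³ + 2³ = 16
16 = (1,0)_16 → 1³ + 0³ = 1  — reached 1.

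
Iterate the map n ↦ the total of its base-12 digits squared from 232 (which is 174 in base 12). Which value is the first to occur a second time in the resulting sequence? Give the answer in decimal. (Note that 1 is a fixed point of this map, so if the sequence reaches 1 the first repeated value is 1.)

232 = (1,7,4)_12 → 1² + 7² + 4² = 66
66 = (5,6)_12 → 5² + 6² = 61
61 = (5,1)_12 → 5² + 1² = 26
26 = (2,2)_12 → 2² + 2² = 8
8 = (8)_12 → 8² = 64
64 = (5,4)_12 → 5² + 4² = 41
41 = (3,5)_12 → 3² + 5² = 34
34 = (2,10)_12 → 2² + 10² = 104
104 = (8,8)_12 → 8² + 8² = 128
128 = (10,8)_12 → 10² + 8² = 164
164 = (1,1,8)_12 → 1² + 1² + 8² = 66  — 66 already appeared earlier.

66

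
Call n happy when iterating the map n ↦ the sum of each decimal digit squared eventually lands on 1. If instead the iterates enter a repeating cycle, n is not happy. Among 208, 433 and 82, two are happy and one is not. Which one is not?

208: 208 → 68 → 100 → 1  — reaches 1 (happy)
433: 433 → 34 → 25 → 29 → 85 → 89 → 145 → 42 → 20 → 4 → 16 → 37 → 58 → 89  — repeats 89 (not happy)
82: 82 → 68 → 100 → 1  — reaches 1 (happy)

433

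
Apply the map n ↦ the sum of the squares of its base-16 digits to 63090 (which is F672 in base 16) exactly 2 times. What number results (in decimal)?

63090 = (15,6,7,2)_16 → 314
314 = (1,3,10)_16 → 110

110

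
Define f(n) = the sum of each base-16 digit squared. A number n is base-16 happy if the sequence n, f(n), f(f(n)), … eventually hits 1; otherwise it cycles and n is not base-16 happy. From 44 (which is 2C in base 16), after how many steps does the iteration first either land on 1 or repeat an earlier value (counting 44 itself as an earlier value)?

44 = (2,12)_16 → 148
148 = (9,4)_16 → 97
97 = (6,1)_16 → 37
37 = (2,5)_16 → 29
29 = (1,13)_16 → 170
170 = (10,10)_16 → 200
200 = (12,8)_16 → 208
208 = (13,0)_16 → 169
169 = (10,9)_16 → 181
181 = (11,5)_16 → 146
146 = (9,2)_16 → 85
85 = (5,5)_16 → 50
50 = (3,2)_16 → 13
13 = (13)_16 → 169  — 169 repeats.
That took 14 steps.

14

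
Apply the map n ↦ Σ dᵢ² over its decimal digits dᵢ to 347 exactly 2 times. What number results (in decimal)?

65

347 → 3² + 4² + 7² = 9 + 16 + 49 = 74
74 → 7² + 4² = 49 + 16 = 65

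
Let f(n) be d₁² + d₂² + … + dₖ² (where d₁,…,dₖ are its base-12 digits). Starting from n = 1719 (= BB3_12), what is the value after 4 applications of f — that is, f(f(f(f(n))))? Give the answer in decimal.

1719 = (11,11,3)_12 → 11² + 11² + 3² = 121 + 121 + 9 = 251
251 = (1,8,11)_12 → 1² + 8² + 11² = 1 + 64 + 121 = 186
186 = (1,3,6)_12 → 1² + 3² + 6² = 1 + 9 + 36 = 46
46 = (3,10)_12 → 3² + 10² = 9 + 100 = 109

109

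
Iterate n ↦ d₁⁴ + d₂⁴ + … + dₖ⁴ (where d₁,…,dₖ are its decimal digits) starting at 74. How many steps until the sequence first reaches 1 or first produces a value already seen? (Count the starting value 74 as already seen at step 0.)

9

74 → 7⁴ + 4⁴ = 2401 + 256 = 2657
2657 → 2⁴ + 6⁴ + 5⁴ + 7⁴ = 16 + 1296 + 625 + 2401 = 4338
4338 → 4⁴ + 3⁴ + 3⁴ + 8⁴ = 256 + 81 + 81 + 4096 = 4514
4514 → 4⁴ + 5⁴ + 1⁴ + 4⁴ = 256 + 625 + 1 + 256 = 1138
1138 → 1⁴ + 1⁴ + 3⁴ + 8⁴ = 1 + 1 + 81 + 4096 = 4179
4179 → 4⁴ + 1⁴ + 7⁴ + 9⁴ = 256 + 1 + 2401 + 6561 = 9219
9219 → 9⁴ + 2⁴ + 1⁴ + 9⁴ = 6561 + 16 + 1 + 6561 = 13139
13139 → 1⁴ + 3⁴ + 1⁴ + 3⁴ + 9⁴ = 1 + 81 + 1 + 81 + 6561 = 6725
6725 → 6⁴ + 7⁴ + 2⁴ + 5⁴ = 1296 + 2401 + 16 + 625 = 4338  — 4338 repeats.
That took 9 steps.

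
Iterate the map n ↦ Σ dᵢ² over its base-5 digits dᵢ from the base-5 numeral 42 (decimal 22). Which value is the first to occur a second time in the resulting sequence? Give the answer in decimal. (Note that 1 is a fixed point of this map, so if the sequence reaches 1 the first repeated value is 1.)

22 = (4,2)_5 → 20
20 = (4,0)_5 → 16
16 = (3,1)_5 → 10
10 = (2,0)_5 → 4
4 = (4)_5 → 16  — 16 already appeared earlier.

16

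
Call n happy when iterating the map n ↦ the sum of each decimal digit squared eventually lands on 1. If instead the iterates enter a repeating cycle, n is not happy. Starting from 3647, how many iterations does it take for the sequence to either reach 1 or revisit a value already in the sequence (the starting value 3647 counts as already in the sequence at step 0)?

11

3647 → 3² + 6² + 4² + 7² = 9 + 36 + 16 + 49 = 110
110 → 1² + 1² + 0² = 1 + 1 + 0 = 2
2 → 2² = 4
4 → 4² = 16
16 → 1² + 6² = 1 + 36 = 37
37 → 3² + 7² = 9 + 49 = 58
58 → 5² + 8² = 25 + 64 = 89
89 → 8² + 9² = 64 + 81 = 145
145 → 1² + 4² + 5² = 1 + 16 + 25 = 42
42 → 4² + 2² = 16 + 4 = 20
20 → 2² + 0² = 4 + 0 = 4  — 4 repeats.
That took 11 steps.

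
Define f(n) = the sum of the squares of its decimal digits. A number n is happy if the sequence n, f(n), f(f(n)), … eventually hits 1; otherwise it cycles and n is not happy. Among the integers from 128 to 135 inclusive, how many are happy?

128: 128 → 69 → 117 → 51 → 26 → 40 → 16 → 37 → 58 → 89 → 145 → 42 → 20 → 4 → 16  — not happy
129: 129 → 86 → 100 → 1  — happy
130: 130 → 10 → 1  — happy
131: 131 → 11 → 2 → 4 → 16 → 37 → 58 → 89 → 145 → 42 → 20 → 4  — not happy
132: 132 → 14 → 17 → 50 → 25 → 29 → 85 → 89 → 145 → 42 → 20 → 4 → 16 → 37 → 58 → 89  — not happy
133: 133 → 19 → 82 → 68 → 100 → 1  — happy
134: 134 → 26 → 40 → 16 → 37 → 58 → 89 → 145 → 42 → 20 → 4 → 16  — not happy
135: 135 → 35 → 34 → 25 → 29 → 85 → 89 → 145 → 42 → 20 → 4 → 16 → 37 → 58 → 89  — not happy
happy: 129, 130, 133

3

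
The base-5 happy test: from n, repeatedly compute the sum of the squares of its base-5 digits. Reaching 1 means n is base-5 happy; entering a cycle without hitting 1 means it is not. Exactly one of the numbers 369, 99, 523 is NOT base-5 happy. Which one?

369: 369 → 45 → 17 → 13 → 13  — repeats 13 (not base-5 happy)
99: 99 → 41 → 11 → 5 → 1  — reaches 1 (base-5 happy)
523: 523 → 41 → 11 → 5 → 1  — reaches 1 (base-5 happy)

369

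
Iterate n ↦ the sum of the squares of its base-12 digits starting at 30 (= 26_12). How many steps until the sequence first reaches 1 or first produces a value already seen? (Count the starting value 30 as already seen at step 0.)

4

30 = (2,6)_12 → 2² + 6² = 40
40 = (3,4)_12 → 3² + 4² = 25
25 = (2,1)_12 → 2² + 1² = 5
5 = (5)_12 → 5² = 25  — 25 repeats.
That took 4 steps.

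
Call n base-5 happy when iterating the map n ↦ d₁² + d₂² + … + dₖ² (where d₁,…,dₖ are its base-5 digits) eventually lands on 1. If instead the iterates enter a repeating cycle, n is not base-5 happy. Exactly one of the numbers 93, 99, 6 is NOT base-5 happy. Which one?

93: 93 → 27 → 5 → 1  — reaches 1 (base-5 happy)
99: 99 → 41 → 11 → 5 → 1  — reaches 1 (base-5 happy)
6: 6 → 2 → 4 → 16 → 10 → 4  — repeats 4 (not base-5 happy)

6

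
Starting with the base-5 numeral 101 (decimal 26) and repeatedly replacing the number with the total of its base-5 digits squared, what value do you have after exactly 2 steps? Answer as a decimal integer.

4

26 = (1,0,1)_5 → 1² + 0² + 1² = 2
2 = (2)_5 → 2² = 4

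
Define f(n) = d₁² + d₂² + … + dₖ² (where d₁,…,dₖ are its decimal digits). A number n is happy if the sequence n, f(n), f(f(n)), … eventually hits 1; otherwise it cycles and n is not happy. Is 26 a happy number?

not happy

26 → 2² + 6² = 4 + 36 = 40
40 → 4² + 0² = 16 + 0 = 16
16 → 1² + 6² = 1 + 36 = 37
37 → 3² + 7² = 9 + 49 = 58
58 → 5² + 8² = 25 + 64 = 89
89 → 8² + 9² = 64 + 81 = 145
145 → 1² + 4² + 5² = 1 + 16 + 25 = 42
42 → 4² + 2² = 16 + 4 = 20
20 → 2² + 0² = 4 + 0 = 4
4 → 4² = 16  — 16 already seen; the sequence cycles without reaching 1.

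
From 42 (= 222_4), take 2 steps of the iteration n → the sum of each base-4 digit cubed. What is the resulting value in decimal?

9

42 = (2,2,2)_4 → 2³ + 2³ + 2³ = 24
24 = (1,2,0)_4 → 1³ + 2³ + 0³ = 9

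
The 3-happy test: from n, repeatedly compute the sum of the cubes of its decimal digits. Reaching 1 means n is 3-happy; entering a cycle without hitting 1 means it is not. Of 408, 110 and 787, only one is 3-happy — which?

408: 408 → 576 → 684 → 792 → 1080 → 513 → 153 → 153  — repeats 153 (not 3-happy)
110: 110 → 2 → 8 → 512 → 134 → 92 → 737 → 713 → 371 → 371  — repeats 371 (not 3-happy)
787: 787 → 1198 → 1243 → 100 → 1  — reaches 1 (3-happy)

787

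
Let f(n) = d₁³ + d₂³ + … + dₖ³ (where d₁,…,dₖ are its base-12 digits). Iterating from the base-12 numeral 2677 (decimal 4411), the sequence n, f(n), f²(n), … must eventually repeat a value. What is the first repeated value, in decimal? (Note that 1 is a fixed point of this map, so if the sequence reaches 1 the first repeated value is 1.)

1539

4411 = (2,6,7,7)_12 → 2³ + 6³ + 7³ + 7³ = 8 + 216 + 343 + 343 = 910
910 = (6,3,10)_12 → 6³ + 3³ + 10³ = 216 + 27 + 1000 = 1243
1243 = (8,7,7)_12 → 8³ + 7³ + 7³ = 512 + 343 + 343 = 1198
1198 = (8,3,10)_12 → 8³ + 3³ + 10³ = 512 + 27 + 1000 = 1539
1539 = (10,8,3)_12 → 10³ + 8³ + 3³ = 1000 + 512 + 27 = 1539  — 1539 already appeared earlier.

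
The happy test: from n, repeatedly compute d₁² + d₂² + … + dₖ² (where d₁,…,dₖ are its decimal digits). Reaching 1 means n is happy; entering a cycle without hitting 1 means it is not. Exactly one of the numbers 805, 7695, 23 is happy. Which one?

23

805: 805 → 89 → 145 → 42 → 20 → 4 → 16 → 37 → 58 → 89  — repeats 89 (not happy)
7695: 7695 → 191 → 83 → 73 → 58 → 89 → 145 → 42 → 20 → 4 → 16 → 37 → 58  — repeats 58 (not happy)
23: 23 → 13 → 10 → 1  — reaches 1 (happy)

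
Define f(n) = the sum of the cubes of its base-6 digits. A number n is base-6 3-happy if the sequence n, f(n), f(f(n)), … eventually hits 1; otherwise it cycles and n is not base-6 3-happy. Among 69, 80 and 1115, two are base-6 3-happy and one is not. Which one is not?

69: 69 → 153 → 92 → 43 → 3 → 27 → 91 → 36 → 1  — reaches 1 (base-6 3-happy)
80: 80 → 17 → 133 → 92 → 43 → 3 → 27 → 91 → 36 → 1  — reaches 1 (base-6 3-happy)
1115: 1115 → 375 → 100 → 136 → 155 → 190 → 190  — repeats 190 (not base-6 3-happy)

1115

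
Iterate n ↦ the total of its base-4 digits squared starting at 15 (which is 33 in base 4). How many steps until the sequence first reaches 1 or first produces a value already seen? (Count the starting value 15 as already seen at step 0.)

15 = (3,3)_4 → 3² + 3² = 9 + 9 = 18
18 = (1,0,2)_4 → 1² + 0² + 2² = 1 + 0 + 4 = 5
5 = (1,1)_4 → 1² + 1² = 1 + 1 = 2
2 = (2)_4 → 2² = 4
4 = (1,0)_4 → 1² + 0² = 1 + 0 = 1  — reached 1.
That took 5 steps.

5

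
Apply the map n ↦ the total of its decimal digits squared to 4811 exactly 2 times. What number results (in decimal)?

68

4811 → 4² + 8² + 1² + 1² = 82
82 → 8² + 2² = 68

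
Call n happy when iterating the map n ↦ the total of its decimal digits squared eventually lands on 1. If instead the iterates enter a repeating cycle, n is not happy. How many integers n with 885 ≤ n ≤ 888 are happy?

1

885: 885 → 153 → 35 → 34 → 25 → 29 → 85 → 89 → 145 → 42 → 20 → 4 → 16 → 37 → 58 → 89  (repeats 89)
886: 886 → 164 → 53 → 34 → 25 → 29 → 85 → 89 → 145 → 42 → 20 → 4 → 16 → 37 → 58 → 89  (repeats 89)
887: 887 → 177 → 99 → 162 → 41 → 17 → 50 → 25 → 29 → 85 → 89 → 145 → 42 → 20 → 4 → 16 → 37 → 58 → 89  (repeats 89)
888: 888 → 192 → 86 → 100 → 1  (reaches 1)
happy: 888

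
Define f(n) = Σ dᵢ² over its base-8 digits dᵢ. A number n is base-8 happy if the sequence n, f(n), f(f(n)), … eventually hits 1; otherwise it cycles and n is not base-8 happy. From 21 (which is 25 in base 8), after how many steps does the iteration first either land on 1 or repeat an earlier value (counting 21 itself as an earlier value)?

4

21 = (2,5)_8 → 2² + 5² = 4 + 25 = 29
29 = (3,5)_8 → 3² + 5² = 9 + 25 = 34
34 = (4,2)_8 → 4² + 2² = 16 + 4 = 20
20 = (2,4)_8 → 2² + 4² = 4 + 16 = 20  — 20 repeats.
That took 4 steps.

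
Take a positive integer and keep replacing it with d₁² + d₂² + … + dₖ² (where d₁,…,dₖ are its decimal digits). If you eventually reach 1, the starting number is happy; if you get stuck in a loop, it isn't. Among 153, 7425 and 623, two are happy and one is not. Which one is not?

153: 153 → 35 → 34 → 25 → 29 → 85 → 89 → 145 → 42 → 20 → 4 → 16 → 37 → 58 → 89  — repeats 89 (not happy)
7425: 7425 → 94 → 97 → 130 → 10 → 1  — reaches 1 (happy)
623: 623 → 49 → 97 → 130 → 10 → 1  — reaches 1 (happy)

153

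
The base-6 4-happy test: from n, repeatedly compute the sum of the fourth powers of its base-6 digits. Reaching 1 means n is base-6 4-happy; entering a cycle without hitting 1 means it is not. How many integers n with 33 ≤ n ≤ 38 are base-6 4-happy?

33: 33 → 706 → 419 → 1332 → 2 → 16 → 272 → 99 → 353 → 963 → 609 → 978 → 338 → 114 → 82 → 273 → 164 → 353  — not base-6 4-happy
34: 34 → 881 → 897 → 962 → 544 → 353 → 963 → 609 → 978 → 338 → 114 → 82 → 273 → 164 → 353  — not base-6 4-happy
35: 35 → 1250 → 1153 → 642 → 1266 → 1251 → 1218 → 1331 → 1251  — not base-6 4-happy
36: 36 → 1  — base-6 4-happy
37: 37 → 2 → 16 → 272 → 99 → 353 → 963 → 609 → 978 → 338 → 114 → 82 → 273 → 164 → 353  — not base-6 4-happy
38: 38 → 17 → 641 → 1522 → 259 → 4 → 256 → 258 → 3 → 81 → 98 → 288 → 17  — not base-6 4-happy
base-6 4-happy: 36

1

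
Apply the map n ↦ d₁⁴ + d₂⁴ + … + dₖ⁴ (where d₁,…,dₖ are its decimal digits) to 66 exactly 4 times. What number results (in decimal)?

66 → 6⁴ + 6⁴ = 2592
2592 → 2⁴ + 5⁴ + 9⁴ + 2⁴ = 7218
7218 → 7⁴ + 2⁴ + 1⁴ + 8⁴ = 6514
6514 → 6⁴ + 5⁴ + 1⁴ + 4⁴ = 2178

2178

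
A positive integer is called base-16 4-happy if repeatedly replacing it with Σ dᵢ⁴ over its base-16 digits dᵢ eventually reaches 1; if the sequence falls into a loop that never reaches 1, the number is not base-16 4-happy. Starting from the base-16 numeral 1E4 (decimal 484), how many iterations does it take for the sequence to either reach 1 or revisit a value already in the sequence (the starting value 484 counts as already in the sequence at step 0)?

10

484 = (1,14,4)_16 → 38673
38673 = (9,7,1,1)_16 → 8964
8964 = (2,3,0,4)_16 → 353
353 = (1,6,1)_16 → 1298
1298 = (5,1,2)_16 → 642
642 = (2,8,2)_16 → 4128
4128 = (1,0,2,0)_16 → 17
17 = (1,1)_16 → 2
2 = (2)_16 → 16
16 = (1,0)_16 → 1  — reached 1.
That took 10 steps.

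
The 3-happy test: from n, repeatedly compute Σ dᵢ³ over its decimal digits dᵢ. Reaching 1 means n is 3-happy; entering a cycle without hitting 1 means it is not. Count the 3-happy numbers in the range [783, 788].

1

783: 783 → 882 → 1032 → 36 → 243 → 99 → 1458 → 702 → 351 → 153 → 153  — not 3-happy
784: 784 → 919 → 1459 → 919  — not 3-happy
785: 785 → 980 → 1241 → 74 → 407 → 407  — not 3-happy
786: 786 → 1071 → 345 → 216 → 225 → 141 → 66 → 432 → 99 → 1458 → 702 → 351 → 153 → 153  — not 3-happy
787: 787 → 1198 → 1243 → 100 → 1  — 3-happy
788: 788 → 1367 → 587 → 980 → 1241 → 74 → 407 → 407  — not 3-happy
3-happy: 787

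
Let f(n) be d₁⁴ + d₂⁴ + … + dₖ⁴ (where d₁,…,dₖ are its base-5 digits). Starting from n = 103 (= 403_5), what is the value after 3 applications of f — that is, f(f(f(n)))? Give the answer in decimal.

103 = (4,0,3)_5 → 337
337 = (2,3,2,2)_5 → 129
129 = (1,0,0,4)_5 → 257

257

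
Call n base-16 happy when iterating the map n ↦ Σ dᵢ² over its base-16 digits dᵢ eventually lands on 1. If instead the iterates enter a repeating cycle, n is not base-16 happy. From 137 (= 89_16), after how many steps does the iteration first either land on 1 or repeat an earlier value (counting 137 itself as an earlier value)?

13

137 = (8,9)_16 → 8² + 9² = 145
145 = (9,1)_16 → 9² + 1² = 82
82 = (5,2)_16 → 5² + 2² = 29
29 = (1,13)_16 → 1² + 13² = 170
170 = (10,10)_16 → 10² + 10² = 200
200 = (12,8)_16 → 12² + 8² = 208
208 = (13,0)_16 → 13² + 0² = 169
169 = (10,9)_16 → 10² + 9² = 181
181 = (11,5)_16 → 11² + 5² = 146
146 = (9,2)_16 → 9² + 2² = 85
85 = (5,5)_16 → 5² + 5² = 50
50 = (3,2)_16 → 3² + 2² = 13
13 = (13)_16 → 13² = 169  — 169 repeats.
That took 13 steps.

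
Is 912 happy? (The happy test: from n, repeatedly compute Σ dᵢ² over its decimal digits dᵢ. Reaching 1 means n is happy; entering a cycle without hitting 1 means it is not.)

912 → 9² + 1² + 2² = 81 + 1 + 4 = 86
86 → 8² + 6² = 64 + 36 = 100
100 → 1² + 0² + 0² = 1 + 0 + 0 = 1  — reached 1.

happy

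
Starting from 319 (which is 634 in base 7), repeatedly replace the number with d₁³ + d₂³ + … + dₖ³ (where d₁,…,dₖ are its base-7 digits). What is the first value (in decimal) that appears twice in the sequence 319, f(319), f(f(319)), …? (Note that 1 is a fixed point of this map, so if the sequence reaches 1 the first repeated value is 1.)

1

319 = (6,3,4)_7 → 6³ + 3³ + 4³ = 216 + 27 + 64 = 307
307 = (6,1,6)_7 → 6³ + 1³ + 6³ = 216 + 1 + 216 = 433
433 = (1,1,5,6)_7 → 1³ + 1³ + 5³ + 6³ = 1 + 1 + 125 + 216 = 343
343 = (1,0,0,0)_7 → 1³ + 0³ + 0³ + 0³ = 1 + 0 + 0 + 0 = 1  — reached the fixed point 1.
1 → 1, so 1 is the first repeated value.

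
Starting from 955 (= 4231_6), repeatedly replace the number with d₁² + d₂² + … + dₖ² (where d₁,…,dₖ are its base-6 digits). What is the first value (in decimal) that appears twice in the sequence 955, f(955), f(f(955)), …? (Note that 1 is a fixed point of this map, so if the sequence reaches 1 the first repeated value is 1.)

955 = (4,2,3,1)_6 → 4² + 2² + 3² + 1² = 16 + 4 + 9 + 1 = 30
30 = (5,0)_6 → 5² + 0² = 25 + 0 = 25
25 = (4,1)_6 → 4² + 1² = 16 + 1 = 17
17 = (2,5)_6 → 2² + 5² = 4 + 25 = 29
29 = (4,5)_6 → 4² + 5² = 16 + 25 = 41
41 = (1,0,5)_6 → 1² + 0² + 5² = 1 + 0 + 25 = 26
26 = (4,2)_6 → 4² + 2² = 16 + 4 = 20
20 = (3,2)_6 → 3² + 2² = 9 + 4 = 13
13 = (2,1)_6 → 2² + 1² = 4 + 1 = 5
5 = (5)_6 → 5² = 25  — 25 already appeared earlier.

25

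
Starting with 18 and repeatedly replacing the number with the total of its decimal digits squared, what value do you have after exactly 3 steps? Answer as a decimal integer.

37

18 → 1² + 8² = 65
65 → 6² + 5² = 61
61 → 6² + 1² = 37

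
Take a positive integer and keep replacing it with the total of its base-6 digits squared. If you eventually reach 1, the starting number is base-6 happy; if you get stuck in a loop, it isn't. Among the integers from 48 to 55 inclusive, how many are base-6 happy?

48: 48 → 5 → 25 → 17 → 29 → 41 → 26 → 20 → 13 → 5  — not base-6 happy
49: 49 → 6 → 1  — base-6 happy
50: 50 → 9 → 10 → 17 → 29 → 41 → 26 → 20 → 13 → 5 → 25 → 17  — not base-6 happy
51: 51 → 14 → 8 → 5 → 25 → 17 → 29 → 41 → 26 → 20 → 13 → 5  — not base-6 happy
52: 52 → 21 → 18 → 9 → 10 → 17 → 29 → 41 → 26 → 20 → 13 → 5 → 25 → 17  — not base-6 happy
53: 53 → 30 → 25 → 17 → 29 → 41 → 26 → 20 → 13 → 5 → 25  — not base-6 happy
54: 54 → 10 → 17 → 29 → 41 → 26 → 20 → 13 → 5 → 25 → 17  — not base-6 happy
55: 55 → 11 → 26 → 20 → 13 → 5 → 25 → 17 → 29 → 41 → 26  — not base-6 happy
base-6 happy: 49

1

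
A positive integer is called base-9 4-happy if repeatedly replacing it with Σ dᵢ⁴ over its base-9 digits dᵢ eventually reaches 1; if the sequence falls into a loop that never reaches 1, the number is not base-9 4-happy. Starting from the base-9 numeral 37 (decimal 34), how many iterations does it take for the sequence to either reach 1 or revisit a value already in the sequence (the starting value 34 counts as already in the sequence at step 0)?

34 = (3,7)_9 → 3⁴ + 7⁴ = 81 + 2401 = 2482
2482 = (3,3,5,7)_9 → 3⁴ + 3⁴ + 5⁴ + 7⁴ = 81 + 81 + 625 + 2401 = 3188
3188 = (4,3,3,2)_9 → 4⁴ + 3⁴ + 3⁴ + 2⁴ = 256 + 81 + 81 + 16 = 434
434 = (5,3,2)_9 → 5⁴ + 3⁴ + 2⁴ = 625 + 81 + 16 = 722
722 = (8,8,2)_9 → 8⁴ + 8⁴ + 2⁴ = 4096 + 4096 + 16 = 8208
8208 = (1,2,2,3,0)_9 → 1⁴ + 2⁴ + 2⁴ + 3⁴ + 0⁴ = 1 + 16 + 16 + 81 + 0 = 114
114 = (1,3,6)_9 → 1⁴ + 3⁴ + 6⁴ = 1 + 81 + 1296 = 1378
1378 = (1,8,0,1)_9 → 1⁴ + 8⁴ + 0⁴ + 1⁴ = 1 + 4096 + 0 + 1 = 4098
4098 = (5,5,5,3)_9 → 5⁴ + 5⁴ + 5⁴ + 3⁴ = 625 + 625 + 625 + 81 = 1956
1956 = (2,6,1,3)_9 → 2⁴ + 6⁴ + 1⁴ + 3⁴ = 16 + 1296 + 1 + 81 = 1394
1394 = (1,8,1,8)_9 → 1⁴ + 8⁴ + 1⁴ + 8⁴ = 1 + 4096 + 1 + 4096 = 8194
8194 = (1,2,2,1,4)_9 → 1⁴ + 2⁴ + 2⁴ + 1⁴ + 4⁴ = 1 + 16 + 16 + 1 + 256 = 290
290 = (3,5,2)_9 → 3⁴ + 5⁴ + 2⁴ = 81 + 625 + 16 = 722  — 722 repeats.
That took 13 steps.

13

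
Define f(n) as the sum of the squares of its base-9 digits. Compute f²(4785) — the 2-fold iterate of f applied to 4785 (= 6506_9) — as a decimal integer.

4785 = (6,5,0,6)_9 → 6² + 5² + 0² + 6² = 36 + 25 + 0 + 36 = 97
97 = (1,1,7)_9 → 1² + 1² + 7² = 1 + 1 + 49 = 51

51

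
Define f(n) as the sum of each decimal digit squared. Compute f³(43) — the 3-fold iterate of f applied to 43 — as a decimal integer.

43 → 4² + 3² = 25
25 → 2² + 5² = 29
29 → 2² + 9² = 85

85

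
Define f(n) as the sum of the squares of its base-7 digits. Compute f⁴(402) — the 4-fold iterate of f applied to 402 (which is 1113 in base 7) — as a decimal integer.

52

402 = (1,1,1,3)_7 → 1² + 1² + 1² + 3² = 12
12 = (1,5)_7 → 1² + 5² = 26
26 = (3,5)_7 → 3² + 5² = 34
34 = (4,6)_7 → 4² + 6² = 52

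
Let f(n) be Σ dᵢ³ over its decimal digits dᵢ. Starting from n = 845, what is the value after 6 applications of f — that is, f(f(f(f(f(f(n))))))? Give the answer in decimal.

845 → 8³ + 4³ + 5³ = 512 + 64 + 125 = 701
701 → 7³ + 0³ + 1³ = 343 + 0 + 1 = 344
344 → 3³ + 4³ + 4³ = 27 + 64 + 64 = 155
155 → 1³ + 5³ + 5³ = 1 + 125 + 125 = 251
251 → 2³ + 5³ + 1³ = 8 + 125 + 1 = 134
134 → 1³ + 3³ + 4³ = 1 + 27 + 64 = 92

92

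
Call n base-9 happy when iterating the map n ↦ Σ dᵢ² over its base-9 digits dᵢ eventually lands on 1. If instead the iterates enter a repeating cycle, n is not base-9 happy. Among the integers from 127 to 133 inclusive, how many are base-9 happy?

127: 127 → 27 → 9 → 1  (reaches 1)
128: 128 → 30 → 18 → 4 → 16 → 50 → 50  (repeats 50)
129: 129 → 35 → 73 → 65 → 53 → 89 → 65  (repeats 65)
130: 130 → 42 → 52 → 74 → 68 → 74  (repeats 74)
131: 131 → 51 → 61 → 85 → 17 → 65 → 53 → 89 → 65  (repeats 65)
132: 132 → 62 → 100 → 6 → 36 → 16 → 50 → 50  (repeats 50)
133: 133 → 75 → 73 → 65 → 53 → 89 → 65  (repeats 65)
base-9 happy: 127

1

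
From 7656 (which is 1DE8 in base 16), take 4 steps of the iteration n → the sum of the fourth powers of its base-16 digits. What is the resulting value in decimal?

10243

7656 = (1,13,14,8)_16 → 71074
71074 = (1,1,5,10,2)_16 → 10643
10643 = (2,9,9,3)_16 → 13219
13219 = (3,3,10,3)_16 → 10243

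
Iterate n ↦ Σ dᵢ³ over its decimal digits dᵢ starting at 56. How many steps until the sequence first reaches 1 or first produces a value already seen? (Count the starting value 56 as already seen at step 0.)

56 → 5³ + 6³ = 341
341 → 3³ + 4³ + 1³ = 92
92 → 9³ + 2³ = 737
737 → 7³ + 3³ + 7³ = 713
713 → 7³ + 1³ + 3³ = 371
371 → 3³ + 7³ + 1³ = 371  — 371 repeats.
That took 6 steps.

6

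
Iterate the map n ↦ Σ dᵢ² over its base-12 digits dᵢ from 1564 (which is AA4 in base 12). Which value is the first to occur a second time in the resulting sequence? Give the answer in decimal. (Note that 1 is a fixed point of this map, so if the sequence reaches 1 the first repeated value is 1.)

100

1564 = (10,10,4)_12 → 10² + 10² + 4² = 100 + 100 + 16 = 216
216 = (1,6,0)_12 → 1² + 6² + 0² = 1 + 36 + 0 = 37
37 = (3,1)_12 → 3² + 1² = 9 + 1 = 10
10 = (10)_12 → 10² = 100
100 = (8,4)_12 → 8² + 4² = 64 + 16 = 80
80 = (6,8)_12 → 6² + 8² = 36 + 64 = 100  — 100 already appeared earlier.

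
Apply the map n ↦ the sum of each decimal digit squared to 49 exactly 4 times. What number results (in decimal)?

1

49 → 4² + 9² = 97
97 → 9² + 7² = 130
130 → 1² + 3² + 0² = 10
10 → 1² + 0² = 1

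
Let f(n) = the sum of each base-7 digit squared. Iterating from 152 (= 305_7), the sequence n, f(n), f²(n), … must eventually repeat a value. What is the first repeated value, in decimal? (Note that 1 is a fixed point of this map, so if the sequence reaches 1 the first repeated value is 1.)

152 = (3,0,5)_7 → 3² + 0² + 5² = 9 + 0 + 25 = 34
34 = (4,6)_7 → 4² + 6² = 16 + 36 = 52
52 = (1,0,3)_7 → 1² + 0² + 3² = 1 + 0 + 9 = 10
10 = (1,3)_7 → 1² + 3² = 1 + 9 = 10  — 10 already appeared earlier.

10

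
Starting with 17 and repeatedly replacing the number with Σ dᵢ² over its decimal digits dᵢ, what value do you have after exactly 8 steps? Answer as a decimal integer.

17 → 50
50 → 25
25 → 29
29 → 85
85 → 89
89 → 145
145 → 42
42 → 20

20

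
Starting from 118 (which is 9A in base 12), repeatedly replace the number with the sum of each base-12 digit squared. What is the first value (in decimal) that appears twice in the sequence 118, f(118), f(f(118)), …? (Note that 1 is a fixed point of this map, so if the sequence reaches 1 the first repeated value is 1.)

25

118 = (9,10)_12 → 9² + 10² = 81 + 100 = 181
181 = (1,3,1)_12 → 1² + 3² + 1² = 1 + 9 + 1 = 11
11 = (11)_12 → 11² = 121
121 = (10,1)_12 → 10² + 1² = 100 + 1 = 101
101 = (8,5)_12 → 8² + 5² = 64 + 25 = 89
89 = (7,5)_12 → 7² + 5² = 49 + 25 = 74
74 = (6,2)_12 → 6² + 2² = 36 + 4 = 40
40 = (3,4)_12 → 3² + 4² = 9 + 16 = 25
25 = (2,1)_12 → 2² + 1² = 4 + 1 = 5
5 = (5)_12 → 5² = 25  — 25 already appeared earlier.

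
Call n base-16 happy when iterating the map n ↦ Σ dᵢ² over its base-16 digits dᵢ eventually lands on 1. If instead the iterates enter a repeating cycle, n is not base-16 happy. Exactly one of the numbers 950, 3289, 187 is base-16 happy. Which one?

950: 950 → 166 → 136 → 128 → 64 → 16 → 1  — reaches 1 (base-16 happy)
3289: 3289 → 394 → 165 → 125 → 218 → 269 → 170 → 200 → 208 → 169 → 181 → 146 → 85 → 50 → 13 → 169  — repeats 169 (not base-16 happy)
187: 187 → 242 → 229 → 221 → 338 → 30 → 197 → 169 → 181 → 146 → 85 → 50 → 13 → 169  — repeats 169 (not base-16 happy)

950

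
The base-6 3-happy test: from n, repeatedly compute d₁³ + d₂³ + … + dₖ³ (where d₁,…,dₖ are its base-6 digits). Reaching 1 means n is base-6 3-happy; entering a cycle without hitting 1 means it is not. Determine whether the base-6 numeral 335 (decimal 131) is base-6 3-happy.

base-6 3-happy

131 = (3,3,5)_6 → 3³ + 3³ + 5³ = 27 + 27 + 125 = 179
179 = (4,5,5)_6 → 4³ + 5³ + 5³ = 64 + 125 + 125 = 314
314 = (1,2,4,2)_6 → 1³ + 2³ + 4³ + 2³ = 1 + 8 + 64 + 8 = 81
81 = (2,1,3)_6 → 2³ + 1³ + 3³ = 8 + 1 + 27 = 36
36 = (1,0,0)_6 → 1³ + 0³ + 0³ = 1 + 0 + 0 = 1  — reached 1.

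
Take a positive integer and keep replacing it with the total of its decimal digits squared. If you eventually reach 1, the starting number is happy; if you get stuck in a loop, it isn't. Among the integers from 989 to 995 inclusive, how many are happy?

989: 989 → 226 → 44 → 32 → 13 → 10 → 1  — happy
990: 990 → 162 → 41 → 17 → 50 → 25 → 29 → 85 → 89 → 145 → 42 → 20 → 4 → 16 → 37 → 58 → 89  — not happy
991: 991 → 163 → 46 → 52 → 29 → 85 → 89 → 145 → 42 → 20 → 4 → 16 → 37 → 58 → 89  — not happy
992: 992 → 166 → 73 → 58 → 89 → 145 → 42 → 20 → 4 → 16 → 37 → 58  — not happy
993: 993 → 171 → 51 → 26 → 40 → 16 → 37 → 58 → 89 → 145 → 42 → 20 → 4 → 16  — not happy
994: 994 → 178 → 114 → 18 → 65 → 61 → 37 → 58 → 89 → 145 → 42 → 20 → 4 → 16 → 37  — not happy
995: 995 → 187 → 114 → 18 → 65 → 61 → 37 → 58 → 89 → 145 → 42 → 20 → 4 → 16 → 37  — not happy
happy: 989

1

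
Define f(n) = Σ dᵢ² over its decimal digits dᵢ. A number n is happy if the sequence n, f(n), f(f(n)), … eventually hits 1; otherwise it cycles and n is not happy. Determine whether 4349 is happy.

4349 → 4² + 3² + 4² + 9² = 16 + 9 + 16 + 81 = 122
122 → 1² + 2² + 2² = 1 + 4 + 4 = 9
9 → 9² = 81
81 → 8² + 1² = 64 + 1 = 65
65 → 6² + 5² = 36 + 25 = 61
61 → 6² + 1² = 36 + 1 = 37
37 → 3² + 7² = 9 + 49 = 58
58 → 5² + 8² = 25 + 64 = 89
89 → 8² + 9² = 64 + 81 = 145
145 → 1² + 4² + 5² = 1 + 16 + 25 = 42
42 → 4² + 2² = 16 + 4 = 20
20 → 2² + 0² = 4 + 0 = 4
4 → 4² = 16
16 → 1² + 6² = 1 + 36 = 37  — 37 already seen; the sequence cycles without reaching 1.

not happy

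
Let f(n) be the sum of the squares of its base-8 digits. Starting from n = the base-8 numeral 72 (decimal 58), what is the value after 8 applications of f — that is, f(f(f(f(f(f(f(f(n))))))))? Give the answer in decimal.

4

58 = (7,2)_8 → 7² + 2² = 53
53 = (6,5)_8 → 6² + 5² = 61
61 = (7,5)_8 → 7² + 5² = 74
74 = (1,1,2)_8 → 1² + 1² + 2² = 6
6 = (6)_8 → 6² = 36
36 = (4,4)_8 → 4² + 4² = 32
32 = (4,0)_8 → 4² + 0² = 16
16 = (2,0)_8 → 2² + 0² = 4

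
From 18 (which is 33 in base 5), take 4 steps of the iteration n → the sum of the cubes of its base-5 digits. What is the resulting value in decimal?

18 = (3,3)_5 → 3³ + 3³ = 27 + 27 = 54
54 = (2,0,4)_5 → 2³ + 0³ + 4³ = 8 + 0 + 64 = 72
72 = (2,4,2)_5 → 2³ + 4³ + 2³ = 8 + 64 + 8 = 80
80 = (3,1,0)_5 → 3³ + 1³ + 0³ = 27 + 1 + 0 = 28

28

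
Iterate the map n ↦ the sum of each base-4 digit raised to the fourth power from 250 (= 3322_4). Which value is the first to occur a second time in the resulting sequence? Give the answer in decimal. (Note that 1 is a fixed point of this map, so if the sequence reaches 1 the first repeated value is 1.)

1

250 = (3,3,2,2)_4 → 3⁴ + 3⁴ + 2⁴ + 2⁴ = 81 + 81 + 16 + 16 = 194
194 = (3,0,0,2)_4 → 3⁴ + 0⁴ + 0⁴ + 2⁴ = 81 + 0 + 0 + 16 = 97
97 = (1,2,0,1)_4 → 1⁴ + 2⁴ + 0⁴ + 1⁴ = 1 + 16 + 0 + 1 = 18
18 = (1,0,2)_4 → 1⁴ + 0⁴ + 2⁴ = 1 + 0 + 16 = 17
17 = (1,0,1)_4 → 1⁴ + 0⁴ + 1⁴ = 1 + 0 + 1 = 2
2 = (2)_4 → 2⁴ = 16
16 = (1,0,0)_4 → 1⁴ + 0⁴ + 0⁴ = 1 + 0 + 0 = 1  — reached the fixed point 1.
1 → 1, so 1 is the first repeated value.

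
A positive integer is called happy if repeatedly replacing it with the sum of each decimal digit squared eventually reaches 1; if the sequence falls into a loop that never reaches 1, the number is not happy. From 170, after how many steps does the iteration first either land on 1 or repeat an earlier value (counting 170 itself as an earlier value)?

170 → 1² + 7² + 0² = 1 + 49 + 0 = 50
50 → 5² + 0² = 25 + 0 = 25
25 → 2² + 5² = 4 + 25 = 29
29 → 2² + 9² = 4 + 81 = 85
85 → 8² + 5² = 64 + 25 = 89
89 → 8² + 9² = 64 + 81 = 145
145 → 1² + 4² + 5² = 1 + 16 + 25 = 42
42 → 4² + 2² = 16 + 4 = 20
20 → 2² + 0² = 4 + 0 = 4
4 → 4² = 16
16 → 1² + 6² = 1 + 36 = 37
37 → 3² + 7² = 9 + 49 = 58
58 → 5² + 8² = 25 + 64 = 89  — 89 repeats.
That took 13 steps.

13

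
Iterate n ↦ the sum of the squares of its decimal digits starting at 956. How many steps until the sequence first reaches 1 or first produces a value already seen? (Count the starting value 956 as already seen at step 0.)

956 → 142
142 → 21
21 → 5
5 → 25
25 → 29
29 → 85
85 → 89
89 → 145
145 → 42
42 → 20
20 → 4
4 → 16
16 → 37
37 → 58
58 → 89  — 89 repeats.
That took 15 steps.

15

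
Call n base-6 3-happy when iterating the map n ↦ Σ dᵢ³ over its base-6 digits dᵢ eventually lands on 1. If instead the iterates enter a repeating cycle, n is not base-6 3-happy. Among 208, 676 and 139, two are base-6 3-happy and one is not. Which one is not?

208: 208 → 253 → 3 → 27 → 91 → 36 → 1  — reaches 1 (base-6 3-happy)
676: 676 → 155 → 190 → 190  — repeats 190 (not base-6 3-happy)
139: 139 → 153 → 92 → 43 → 3 → 27 → 91 → 36 → 1  — reaches 1 (base-6 3-happy)

676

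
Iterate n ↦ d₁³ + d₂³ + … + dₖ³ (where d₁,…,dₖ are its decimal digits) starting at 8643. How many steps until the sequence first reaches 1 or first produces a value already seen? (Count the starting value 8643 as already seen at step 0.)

8643 → 8³ + 6³ + 4³ + 3³ = 512 + 216 + 64 + 27 = 819
819 → 8³ + 1³ + 9³ = 512 + 1 + 729 = 1242
1242 → 1³ + 2³ + 4³ + 2³ = 1 + 8 + 64 + 8 = 81
81 → 8³ + 1³ = 512 + 1 = 513
513 → 5³ + 1³ + 3³ = 125 + 1 + 27 = 153
153 → 1³ + 5³ + 3³ = 1 + 125 + 27 = 153  — 153 repeats.
That took 6 steps.

6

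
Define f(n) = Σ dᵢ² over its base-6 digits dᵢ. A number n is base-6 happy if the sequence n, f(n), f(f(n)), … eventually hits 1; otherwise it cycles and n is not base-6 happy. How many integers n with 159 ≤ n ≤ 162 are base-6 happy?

1

159: 159 → 29 → 41 → 26 → 20 → 13 → 5 → 25 → 17 → 29  — not base-6 happy
160: 160 → 36 → 1  — base-6 happy
161: 161 → 45 → 11 → 26 → 20 → 13 → 5 → 25 → 17 → 29 → 41 → 26  — not base-6 happy
162: 162 → 25 → 17 → 29 → 41 → 26 → 20 → 13 → 5 → 25  — not base-6 happy
base-6 happy: 160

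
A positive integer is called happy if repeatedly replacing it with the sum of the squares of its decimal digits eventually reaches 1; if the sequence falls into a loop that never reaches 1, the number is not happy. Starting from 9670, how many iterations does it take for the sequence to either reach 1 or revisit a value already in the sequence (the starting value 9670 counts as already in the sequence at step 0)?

9670 → 9² + 6² + 7² + 0² = 81 + 36 + 49 + 0 = 166
166 → 1² + 6² + 6² = 1 + 36 + 36 = 73
73 → 7² + 3² = 49 + 9 = 58
58 → 5² + 8² = 25 + 64 = 89
89 → 8² + 9² = 64 + 81 = 145
145 → 1² + 4² + 5² = 1 + 16 + 25 = 42
42 → 4² + 2² = 16 + 4 = 20
20 → 2² + 0² = 4 + 0 = 4
4 → 4² = 16
16 → 1² + 6² = 1 + 36 = 37
37 → 3² + 7² = 9 + 49 = 58  — 58 repeats.
That took 11 steps.

11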